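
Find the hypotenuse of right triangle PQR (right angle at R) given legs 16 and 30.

In a right triangle, the square of the hypotenuse equals the sum of the squares of the two legs.
The legs are 16 and 30, so the hypotenuse = sqrt(256 + 900) = sqrt(1156) = 34.

34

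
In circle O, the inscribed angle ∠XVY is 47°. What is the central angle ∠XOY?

The inscribed angle theorem states that a central angle is always twice any inscribed angle that subtends the same arc.
Since the inscribed angle is 47°, the central angle = 2 × 47° = 94°.

94°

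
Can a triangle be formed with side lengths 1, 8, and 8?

For three segments to close into a triangle, no single side can be as long as the other two combined.
The longest side is 8, and 1 + 8 = 9 > 8.
A triangle can be formed.

Yes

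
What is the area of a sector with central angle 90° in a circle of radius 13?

Sector area = πr² × θ/360
= π × 13² × 1/4
= π × 169 × 1/4
= 169*pi/4

169*pi/4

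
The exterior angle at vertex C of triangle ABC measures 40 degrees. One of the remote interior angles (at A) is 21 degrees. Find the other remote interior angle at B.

angle B = 40 - 21 = 19 degrees (exterior angle theorem).

19 degrees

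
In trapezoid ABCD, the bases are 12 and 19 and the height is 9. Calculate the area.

A trapezoid's area equals the midsegment times the height.
The midsegment is (12 + 19) / 2 = 31/2.
Area = 31/2 * 9 = 279/2.

279/2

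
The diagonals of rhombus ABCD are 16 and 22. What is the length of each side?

In a rhombus, the diagonals bisect each other perpendicularly, creating four congruent right triangles.
Each triangle has legs 8 (half of 16) and 11 (half of 22).
The hypotenuse of each right triangle is a side of the rhombus:
side = sqrt(8^2 + 11^2) = sqrt(185)

sqrt(185)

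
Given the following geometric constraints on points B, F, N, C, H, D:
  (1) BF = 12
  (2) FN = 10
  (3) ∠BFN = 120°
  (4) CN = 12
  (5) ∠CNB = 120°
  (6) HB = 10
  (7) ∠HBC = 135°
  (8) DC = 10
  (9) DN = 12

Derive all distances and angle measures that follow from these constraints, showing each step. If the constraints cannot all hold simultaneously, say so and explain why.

The constraints are consistent.

Step 1: From BF = 12, FN = 10, and ∠BFN = 120°, by the law of cosines:
  BN² = BF² + FN² - 2·BF·FN·cos(120°) = 144 + 100 + 120 = 364
  BN = 2·√91

Step 2: From NC = 12, ND = 12, CD = 10, by the inverse law of cosines:
  cos(∠CND) = (NC² + ND² - CD²) / (2·NC·ND)
  ∠CND = 49.25°

Step 3: From CD = 10, CN = 12, DN = 12, by the inverse law of cosines:
  cos(∠DCN) = (CD² + CN² - DN²) / (2·CD·CN)
  ∠DCN = 65.38°

Step 4: From DC = 10, DN = 12, CN = 12, by the inverse law of cosines:
  cos(∠CDN) = (DC² + DN² - CN²) / (2·DC·DN)
  ∠CDN = 65.38°

Step 5: From BN = 2·√91, NC = 12, and ∠BNC = 120°, by the law of cosines:
  BC² = BN² + NC² - 2·BN·NC·cos(120°) = 364 + 144 + 228.9 = 736.9
  BC ≈ 27.15

Step 6: From BF = 12, BN = 2·√91, FN = 10, by the inverse law of cosines:
  cos(∠FBN) = (BF² + BN² - FN²) / (2·BF·BN)
  ∠FBN = 27°

Step 7: From NB = 2·√91, NF = 10, BF = 12, by the inverse law of cosines:
  cos(∠BNF) = (NB² + NF² - BF²) / (2·NB·NF)
  ∠BNF = 33°

Step 8: From CB = 27.15, BH = 10, and ∠CBH = 135°, by the law of cosines:
  CH² = CB² + BH² - 2·CB·BH·cos(135°) = 736.9 + 100 + 383.9 = 1221
  CH ≈ 34.94

Step 9: From BC = 27.15, BN = 2·√91, CN = 12, by the inverse law of cosines:
  cos(∠CBN) = (BC² + BN² - CN²) / (2·BC·BN)
  ∠CBN = 22.51°

Step 10: From CB = 27.15, CN = 12, BN = 2·√91, by the inverse law of cosines:
  cos(∠BCN) = (CB² + CN² - BN²) / (2·CB·CN)
  ∠BCN = 37.49°

Step 11: From CB = 27.15, CH = 34.94, BH = 10, by the inverse law of cosines:
  cos(∠BCH) = (CB² + CH² - BH²) / (2·CB·CH)
  ∠BCH = 11.68°

Step 12: From HB = 10, HC = 34.94, BC = 27.15, by the inverse law of cosines:
  cos(∠BHC) = (HB² + HC² - BC²) / (2·HB·HC)
  ∠BHC = 33.32°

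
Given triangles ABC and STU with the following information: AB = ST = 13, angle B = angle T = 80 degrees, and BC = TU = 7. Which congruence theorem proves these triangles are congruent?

The given information matches SAS: Two pairs of corresponding sides and the included angle are equal (Side-Angle-Side).

SAS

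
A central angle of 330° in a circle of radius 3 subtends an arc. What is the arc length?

Arc length = 2πr × θ/360
= 2π × 3 × 11/12
= 11*pi/2

11*pi/2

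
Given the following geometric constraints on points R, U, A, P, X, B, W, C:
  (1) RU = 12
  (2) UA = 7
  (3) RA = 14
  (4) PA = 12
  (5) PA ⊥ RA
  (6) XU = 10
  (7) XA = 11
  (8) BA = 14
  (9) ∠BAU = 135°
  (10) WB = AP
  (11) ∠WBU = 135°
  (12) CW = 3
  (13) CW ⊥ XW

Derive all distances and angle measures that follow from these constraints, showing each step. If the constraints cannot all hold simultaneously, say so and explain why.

The constraints are consistent.

From the given relations:
  WB = AP = 12

Step 1: From RA = 14, AP = 12, and ∠RAP = 90°, by the law of cosines:
  RP² = RA² + AP² - 2·RA·AP·cos(90°) = 196 + 144 - 0 = 340
  RP = 2·√85

Step 2: From UA = 7, AB = 14, and ∠UAB = 135°, by the law of cosines:
  UB² = UA² + AB² - 2·UA·AB·cos(135°) = 49 + 196 + 138.6 = 383.6
  UB ≈ 19.59

Step 3: From RA = 14, RU = 12, AU = 7, by the inverse law of cosines:
  cos(∠ARU) = (RA² + RU² - AU²) / (2·RA·RU)
  ∠ARU = 29.99°

Step 4: From UA = 7, UR = 12, AR = 14, by the inverse law of cosines:
  cos(∠AUR) = (UA² + UR² - AR²) / (2·UA·UR)
  ∠AUR = 91.02°

Step 5: From UA = 7, UX = 10, AX = 11, by the inverse law of cosines:
  cos(∠AUX) = (UA² + UX² - AX²) / (2·UA·UX)
  ∠AUX = 78.46°

Step 6: From AR = 14, AU = 7, RU = 12, by the inverse law of cosines:
  cos(∠RAU) = (AR² + AU² - RU²) / (2·AR·AU)
  ∠RAU = 58.98°

Step 7: From AU = 7, AX = 11, UX = 10, by the inverse law of cosines:
  cos(∠UAX) = (AU² + AX² - UX²) / (2·AU·AX)
  ∠UAX = 62.96°

Step 8: From XA = 11, XU = 10, AU = 7, by the inverse law of cosines:
  cos(∠AXU) = (XA² + XU² - AU²) / (2·XA·XU)
  ∠AXU = 38.57°

Step 9: From UB = 19.59, BW = 12, and ∠UBW = 135°, by the law of cosines:
  UW² = UB² + BW² - 2·UB·BW·cos(135°) = 383.6 + 144 + 332.4 = 860
  UW ≈ 29.33

Step 10: From RA = 14, RP = 2·√85, AP = 12, by the inverse law of cosines:
  cos(∠ARP) = (RA² + RP² - AP²) / (2·RA·RP)
  ∠ARP = 40.6°

Step 11: From UA = 7, UB = 19.59, AB = 14, by the inverse law of cosines:
  cos(∠AUB) = (UA² + UB² - AB²) / (2·UA·UB)
  ∠AUB = 30.36°

Step 12: From PA = 12, PR = 2·√85, AR = 14, by the inverse law of cosines:
  cos(∠APR) = (PA² + PR² - AR²) / (2·PA·PR)
  ∠APR = 49.4°

Step 13: From BA = 14, BU = 19.59, AU = 7, by the inverse law of cosines:
  cos(∠ABU) = (BA² + BU² - AU²) / (2·BA·BU)
  ∠ABU = 14.64°

Step 14: From UB = 19.59, UW = 29.33, BW = 12, by the inverse law of cosines:
  cos(∠BUW) = (UB² + UW² - BW²) / (2·UB·UW)
  ∠BUW = 16.82°

Step 15: From WB = 12, WU = 29.33, BU = 19.59, by the inverse law of cosines:
  cos(∠BWU) = (WB² + WU² - BU²) / (2·WB·WU)
  ∠BWU = 28.18°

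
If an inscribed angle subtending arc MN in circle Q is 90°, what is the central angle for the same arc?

Central angle = 2 × 90° = 180° (inscribed angle theorem).

180°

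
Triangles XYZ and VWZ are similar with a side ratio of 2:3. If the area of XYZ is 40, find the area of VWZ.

The ratio of areas of similar triangles = (side ratio)^2.
Side ratio = 2:3, so area ratio = 4:9.
Area of VWZ / Area of XYZ = 9/4
Area of VWZ = 40 * 9/4 = 90

90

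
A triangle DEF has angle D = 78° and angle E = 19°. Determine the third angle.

By the triangle angle sum property, the three interior angles of any triangle add up to 180°.
We know angle D = 78° and angle E = 19°, so their sum is 97°.
Therefore angle F = 180° - 97° = 83°.

83 degrees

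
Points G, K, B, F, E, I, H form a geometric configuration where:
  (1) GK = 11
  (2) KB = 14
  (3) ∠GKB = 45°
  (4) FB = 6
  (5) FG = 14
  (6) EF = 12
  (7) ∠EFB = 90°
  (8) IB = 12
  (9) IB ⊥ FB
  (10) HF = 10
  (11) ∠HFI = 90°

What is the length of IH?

Step 1: By the law of cosines on triangle FBI: FI² = 6² + 12² − 2·6·12·cos(90°) = 180, so FI = 6·√5.
Step 2: By the law of cosines on triangle IFH: IH² = (6·√5)² + 10² − 2·6·√5·10·cos(90°) = 280, so IH = 2·√70.

Therefore, the length of IH = 2·√70.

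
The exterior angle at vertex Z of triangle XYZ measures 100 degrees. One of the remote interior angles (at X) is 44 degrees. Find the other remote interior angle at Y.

The exterior angle theorem states that an exterior angle equals the sum of the two non-adjacent interior angles.
So 100 = 44 + angle Y, which gives angle Y = 100 - 44 = 56 degrees.

56 degrees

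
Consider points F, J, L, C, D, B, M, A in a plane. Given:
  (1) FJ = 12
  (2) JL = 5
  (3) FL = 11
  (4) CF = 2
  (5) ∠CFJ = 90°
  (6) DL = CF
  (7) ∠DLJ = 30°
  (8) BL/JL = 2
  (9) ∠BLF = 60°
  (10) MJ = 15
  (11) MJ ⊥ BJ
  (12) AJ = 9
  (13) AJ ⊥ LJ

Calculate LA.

Step 1: By the law of cosines on triangle LJA: LA² = 5² + 9² − 2·5·9·cos(90°) = 106, so LA = √106.

Therefore, the length of LA = √106.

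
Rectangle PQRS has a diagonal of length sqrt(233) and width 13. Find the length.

The diagonal of a rectangle forms a right triangle with the two sides.
Rearranging the Pythagorean theorem: missing side = sqrt(d^2 - known^2).
= sqrt(233 - 169) = sqrt(64) = 8.

8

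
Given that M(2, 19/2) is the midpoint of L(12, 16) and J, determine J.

Using the midpoint formula: M = ((x1 + x2)/2, (y1 + y2)/2)
We know M = (2, 19/2) and L = (12, 16)
For x: 2 = (12 + x2)/2, so x2 = 2*2 - 12 = -8
For y: 19/2 = (16 + y2)/2, so y2 = 2*19/2 - 16 = 3
J = (-8, 3)

(-8, 3)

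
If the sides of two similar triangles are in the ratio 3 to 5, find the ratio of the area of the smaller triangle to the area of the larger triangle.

Area ratio = (side ratio)^2 = (3/5)^2 = 9:25.

9:25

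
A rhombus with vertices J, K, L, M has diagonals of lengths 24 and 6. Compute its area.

Area = (24 * 6) / 2 = 144 / 2 = 72

72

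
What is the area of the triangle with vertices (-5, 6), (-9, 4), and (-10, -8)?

Using the Shoelace formula for a triangle:
Area = (1/2)|x0(y1 - y2) + x1(y2 - y0) + x2(y0 - y1)|
Area = (1/2)|-5(4 - -8) + -9(-8 - 6) + -10(6 - 4)|
Area = (1/2)|-60 + 126 + -20|
Area = (1/2)|46|
Area = (1/2)(46)
Area = 23

23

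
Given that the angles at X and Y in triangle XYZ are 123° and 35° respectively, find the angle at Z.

By the triangle angle sum property, the three interior angles of any triangle add up to 180°.
We know angle X = 123° and angle Y = 35°, so their sum is 158°.
Therefore angle Z = 180° - 158° = 22°.

22 degrees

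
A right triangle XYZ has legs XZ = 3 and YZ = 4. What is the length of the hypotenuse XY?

In a right triangle, the square of the hypotenuse equals the sum of the squares of the two legs.
The legs are 3 and 4, so the hypotenuse = sqrt(9 + 16) = sqrt(25) = 5.

5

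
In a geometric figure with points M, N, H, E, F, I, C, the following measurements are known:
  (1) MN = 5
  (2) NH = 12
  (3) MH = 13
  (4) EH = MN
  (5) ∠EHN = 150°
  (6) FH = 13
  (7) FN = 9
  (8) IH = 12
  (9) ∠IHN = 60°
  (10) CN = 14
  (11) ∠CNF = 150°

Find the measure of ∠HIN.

Step 1: By the law of cosines on triangle IHN: IN² = 12² + 12² − 2·12·12·cos(60°) = 144, so IN = 12.
Step 2: By the inverse law of cosines on triangle HIN: cos(∠HIN) = (12² + 12² − 12²) / (2·12·12) = 144/288 = 0.5, so ∠HIN = 60°.

Therefore, the measure of angle ∠HIN = 60°.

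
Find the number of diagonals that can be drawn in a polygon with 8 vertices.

Total line segments between 8 vertices = C(8,2) = 28.
Subtract the 8 sides: 28 - 8 = 20 diagonals.

20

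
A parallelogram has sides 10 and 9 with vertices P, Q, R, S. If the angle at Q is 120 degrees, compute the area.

Area = a * b * sin(theta)
Area = 10 * 9 * sin(120 degrees)
Area = 90 * sqrt(3)/2
Area = 45*sqrt(3)

45*sqrt(3)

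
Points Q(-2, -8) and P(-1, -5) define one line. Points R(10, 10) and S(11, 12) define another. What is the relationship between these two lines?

Slope of line 1: m1 = (-5 - -8)/(-1 - -2) = 3/1 = 3
Slope of line 2: m2 = (12 - 10)/(11 - 10) = 2/1 = 2
For parallel lines we need equal slopes: 3 != 2.
For perpendicular lines we need m1*m2 = -1: (3)(2) = 6 != -1.
Since neither condition holds, the lines are neither parallel nor perpendicular.

Neither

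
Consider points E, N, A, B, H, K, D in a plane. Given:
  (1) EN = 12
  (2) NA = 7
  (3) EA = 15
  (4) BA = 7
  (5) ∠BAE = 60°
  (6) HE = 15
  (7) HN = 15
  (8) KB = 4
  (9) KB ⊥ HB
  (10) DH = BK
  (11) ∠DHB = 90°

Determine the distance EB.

Step 1: By the law of cosines on triangle EAB: EB² = 15² + 7² − 2·15·7·cos(60°) = 169, so EB = 13.

Therefore, the length of EB = 13.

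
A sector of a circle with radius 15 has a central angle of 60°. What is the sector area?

Sector area = π(15²)(1/6) = 75*pi/2

75*pi/2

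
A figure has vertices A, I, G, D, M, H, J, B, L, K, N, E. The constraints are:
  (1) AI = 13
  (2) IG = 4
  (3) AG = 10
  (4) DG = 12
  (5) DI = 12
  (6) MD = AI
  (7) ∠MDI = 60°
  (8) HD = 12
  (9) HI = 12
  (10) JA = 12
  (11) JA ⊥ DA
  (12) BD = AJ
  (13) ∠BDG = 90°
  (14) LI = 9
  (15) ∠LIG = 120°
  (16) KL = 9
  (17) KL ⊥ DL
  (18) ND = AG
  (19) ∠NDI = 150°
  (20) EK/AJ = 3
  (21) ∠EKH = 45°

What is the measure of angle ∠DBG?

From the given relations: BD = AJ = 12.
Step 1: By the law of cosines on triangle BDG: BG² = 12² + 12² − 2·12·12·cos(90°) = 288, so BG = 12·√2.
Step 2: By the inverse law of cosines on triangle DBG: cos(∠DBG) = (12² + (12·√2)² − 12²) / (2·12·12·√2) = 288/407.29 = 0.7071, so ∠DBG = 45°.

Therefore, the measure of angle ∠DBG = 45°.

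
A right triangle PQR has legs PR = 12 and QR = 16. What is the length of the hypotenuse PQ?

PQ = sqrt(12^2 + 16^2) = sqrt(400) = 20

20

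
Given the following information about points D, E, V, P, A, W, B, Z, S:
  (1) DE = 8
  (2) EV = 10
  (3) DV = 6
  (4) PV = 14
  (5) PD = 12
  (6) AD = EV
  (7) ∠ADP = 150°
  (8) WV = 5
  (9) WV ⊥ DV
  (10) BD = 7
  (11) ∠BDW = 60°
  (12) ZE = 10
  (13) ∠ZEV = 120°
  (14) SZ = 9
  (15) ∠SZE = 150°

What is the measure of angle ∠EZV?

Step 1: By the law of cosines on triangle ZEV: ZV² = 10² + 10² − 2·10·10·cos(120°) = 300, so ZV = 10·√3.
Step 2: By the inverse law of cosines on triangle EZV: cos(∠EZV) = (10² + (10·√3)² − 10²) / (2·10·10·√3) = 300/346.41 = 0.866, so ∠EZV = 30°.

Therefore, the measure of angle ∠EZV = 30°.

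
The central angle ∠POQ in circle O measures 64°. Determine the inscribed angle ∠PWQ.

An inscribed angle intercepts an arc from a point on the circle, while the central angle intercepts the same arc from the center.
The inscribed angle is always half the central angle: 64° / 2 = 32°.

32°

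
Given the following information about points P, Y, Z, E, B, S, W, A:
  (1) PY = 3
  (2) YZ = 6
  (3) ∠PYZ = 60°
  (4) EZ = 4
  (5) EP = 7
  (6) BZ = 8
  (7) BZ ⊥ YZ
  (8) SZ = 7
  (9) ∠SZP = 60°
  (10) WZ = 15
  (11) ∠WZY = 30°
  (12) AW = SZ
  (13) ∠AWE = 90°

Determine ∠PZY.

Step 1: By the law of cosines on triangle ZYP: ZP² = 6² + 3² − 2·6·3·cos(60°) = 27, so ZP = 3·√3.
Step 2: By the inverse law of cosines on triangle PZY: cos(∠PZY) = ((3·√3)² + 6² − 3²) / (2·3·√3·6) = 54/62.35 = 0.866, so ∠PZY = 30°.

Therefore, the measure of angle ∠PZY = 30°.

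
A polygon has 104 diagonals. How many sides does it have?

Using d = n(n - 3)/2, we solve 104 = n(n - 3)/2.
So n(n - 3) = 208.
Testing n = 16: 16 * 13 = 208 = 208. Correct.
The polygon has 16 sides.

16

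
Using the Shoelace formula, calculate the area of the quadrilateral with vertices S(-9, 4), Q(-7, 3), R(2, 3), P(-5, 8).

The Shoelace formula works by pairing each vertex with the next (cycling back to the first).
For each pair, compute x_i*y_(i+1) - x_(i+1)*y_i:
  (-9*3 - -7*4) = 1
  (-7*3 - 2*3) = -27
  (2*8 - -5*3) = 31
  (-5*4 - -9*8) = 52
Taking half the absolute value of the total: Area = (1/2)(57) = 57/2.

57/2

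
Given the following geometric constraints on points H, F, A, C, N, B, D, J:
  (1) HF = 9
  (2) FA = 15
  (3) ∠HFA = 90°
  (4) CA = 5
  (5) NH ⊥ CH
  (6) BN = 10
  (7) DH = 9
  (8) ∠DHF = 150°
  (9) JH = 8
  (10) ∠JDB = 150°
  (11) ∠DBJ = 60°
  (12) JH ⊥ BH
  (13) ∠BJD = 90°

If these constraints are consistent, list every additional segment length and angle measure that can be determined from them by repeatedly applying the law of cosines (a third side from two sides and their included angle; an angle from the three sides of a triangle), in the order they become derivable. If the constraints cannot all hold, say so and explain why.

These constraints are not satisfiable: (10), (11) and (13) are the three interior angles of triangle JDB, which must sum to 180°, but 150° + 60° + 90° = 300°. No planar figure meets all of them, so nothing further can be derived.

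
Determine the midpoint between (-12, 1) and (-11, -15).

The midpoint is the point halfway along the segment.
Move half the horizontal distance: -12 + (-11 - -12)/2 = -12 + 1/2 = -23/2
Move half the vertical distance: 1 + (-15 - 1)/2 = 1 + -16/2 = -7
Midpoint = (-23/2, -7)

(-23/2, -7)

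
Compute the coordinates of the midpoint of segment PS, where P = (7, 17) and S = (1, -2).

M = ((x₁ + x₂)/2, (y₁ + y₂)/2)
= ((7 + 1)/2, (17 + -2)/2)
= (8/2, 15/2) = (4, 15/2)

(4, 15/2)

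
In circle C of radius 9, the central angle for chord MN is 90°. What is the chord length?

Chord = 2(9) sin(45°) = 9*sqrt(2)

9*sqrt(2)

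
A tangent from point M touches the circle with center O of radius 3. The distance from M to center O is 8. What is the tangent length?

Let T be the point of tangency. Then OT ⊥ MT (radius ⊥ tangent).
In right triangle OTM: OM² = OT² + MT²
8² = 3² + MT²
MT² = 55, MT = sqrt(55)

sqrt(55)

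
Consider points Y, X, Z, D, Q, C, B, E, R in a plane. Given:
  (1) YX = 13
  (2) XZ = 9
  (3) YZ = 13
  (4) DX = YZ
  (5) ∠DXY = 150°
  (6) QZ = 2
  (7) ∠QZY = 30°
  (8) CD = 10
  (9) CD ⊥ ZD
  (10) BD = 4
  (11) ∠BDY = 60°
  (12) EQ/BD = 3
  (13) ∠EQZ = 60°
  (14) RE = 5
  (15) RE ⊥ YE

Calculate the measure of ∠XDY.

From the given relations: DX = YZ = 13.
Step 1: By the law of cosines on triangle DXY: DY² = 13² + 13² − 2·13·13·cos(150°) = 630.72, so DY ≈ 25.11.
Step 2: By the inverse law of cosines on triangle XDY: cos(∠XDY) = (13² + 25.11² − 13²) / (2·13·25.11) = 630.72/652.97 = 0.9659, so ∠XDY = 15°.

Therefore, the measure of angle ∠XDY = 15°.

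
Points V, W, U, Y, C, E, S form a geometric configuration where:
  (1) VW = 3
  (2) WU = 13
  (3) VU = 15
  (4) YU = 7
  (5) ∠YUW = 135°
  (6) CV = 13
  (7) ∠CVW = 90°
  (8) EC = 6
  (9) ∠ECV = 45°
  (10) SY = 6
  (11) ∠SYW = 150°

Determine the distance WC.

Step 1: By the law of cosines on triangle WVC: WC² = 3² + 13² − 2·3·13·cos(90°) = 178, so WC = √178.

Therefore, the length of WC = √178.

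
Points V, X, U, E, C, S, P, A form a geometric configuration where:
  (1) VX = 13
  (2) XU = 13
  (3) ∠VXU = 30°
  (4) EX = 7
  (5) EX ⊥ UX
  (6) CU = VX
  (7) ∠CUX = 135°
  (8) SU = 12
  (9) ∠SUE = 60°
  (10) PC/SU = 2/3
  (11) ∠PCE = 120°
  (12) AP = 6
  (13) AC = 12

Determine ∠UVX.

Step 1: By the law of cosines on triangle VXU: VU² = 13² + 13² − 2·13·13·cos(30°) = 45.28, so VU ≈ 6.73.
Step 2: By the inverse law of cosines on triangle UVX: cos(∠UVX) = (6.73² + 13² − 13²) / (2·6.73·13) = 45.28/174.96 = 0.2588, so ∠UVX = 75°.

Therefore, the measure of angle ∠UVX = 75°.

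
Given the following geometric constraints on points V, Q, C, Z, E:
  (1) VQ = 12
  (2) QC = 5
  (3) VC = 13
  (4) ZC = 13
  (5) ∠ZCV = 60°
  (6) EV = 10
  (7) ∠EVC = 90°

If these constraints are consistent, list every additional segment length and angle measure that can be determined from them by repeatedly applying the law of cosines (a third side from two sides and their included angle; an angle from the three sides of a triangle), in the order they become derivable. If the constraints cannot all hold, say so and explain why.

The constraints are consistent. Derivable facts, in order:
After 1 step:
- CE ≈ 16.4
- VZ = 13
- ∠CQV = 90°
- ∠CVQ = 22.62°
- ∠QCV = 67.38°
After 2 steps:
- ∠CEV = 52.43°
- ∠CVZ = 60°
- ∠CZV = 60°
- ∠ECV = 37.57°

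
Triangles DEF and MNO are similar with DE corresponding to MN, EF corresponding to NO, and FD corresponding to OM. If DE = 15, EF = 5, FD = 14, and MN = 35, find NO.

Since the triangles are similar, the ratio of corresponding sides is constant.
Scale factor k = MN / DE = 35 / 15 = 7/3
NO = k * EF = 7/3 * 5 = 35/3

35/3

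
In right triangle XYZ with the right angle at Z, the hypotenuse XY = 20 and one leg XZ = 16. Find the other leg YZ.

YZ = sqrt(20^2 - 16^2) = sqrt(144) = 12

12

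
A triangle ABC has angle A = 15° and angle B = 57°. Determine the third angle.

angle C = 180 - 15 - 57 = 108 degrees.

108 degrees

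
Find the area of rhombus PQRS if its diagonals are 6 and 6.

The diagonals of a rhombus divide it into four right triangles.
Each triangle has legs 6/ 2 = 3 and 6/2 = 3, so each has area (1/2)*3*3 = 9/2.
Four such triangles give total area = (d1 * d2) / 2 = 18.

18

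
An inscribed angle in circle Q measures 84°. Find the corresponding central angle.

Central angle = 2 × 84° = 168° (inscribed angle theorem).

168°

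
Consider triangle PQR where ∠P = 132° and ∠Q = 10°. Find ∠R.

Let angle R = x. Then 132 + 10 + x = 180.
x = 180 - 142 = 38 degrees.

38 degrees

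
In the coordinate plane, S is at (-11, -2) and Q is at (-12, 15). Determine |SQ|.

The horizontal distance is |-12 - -11| = 1 and the vertical distance is |15 - -2| = 17.
By the Pythagorean theorem, d = sqrt(1^2 + 17^2) = sqrt(290).

sqrt(290)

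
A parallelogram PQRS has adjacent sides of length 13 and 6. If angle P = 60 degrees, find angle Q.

Opposite sides of a parallelogram are parallel, so consecutive angles form co-interior angles on a transversal.
Co-interior angles sum to 180°, giving angle Q = 180 - 60 = 120 degrees.

120 degrees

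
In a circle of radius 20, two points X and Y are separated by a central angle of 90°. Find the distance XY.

Drop a perpendicular from the center to the chord, bisecting both the chord and the central angle.
Each half-chord = r sin(θ/2) = 20 sin(45°).
The full chord = 2 × 20 × sin(45°) = 20*sqrt(2).

20*sqrt(2)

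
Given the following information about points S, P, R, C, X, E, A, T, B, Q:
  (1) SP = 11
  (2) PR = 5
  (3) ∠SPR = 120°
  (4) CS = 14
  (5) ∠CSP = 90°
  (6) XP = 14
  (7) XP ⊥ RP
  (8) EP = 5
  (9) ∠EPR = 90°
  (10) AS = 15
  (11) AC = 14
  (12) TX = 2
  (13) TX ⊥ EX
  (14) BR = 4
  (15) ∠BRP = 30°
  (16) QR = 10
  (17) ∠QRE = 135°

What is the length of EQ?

Step 1: By the law of cosines on triangle EPR: ER² = 5² + 5² − 2·5·5·cos(90°) = 50, so ER = 5·√2.
Step 2: By the law of cosines on triangle ERQ: EQ² = (5·√2)² + 10² − 2·5·√2·10·cos(135°) = 250, so EQ = 5·√10.

Therefore, the length of EQ = 5·√10.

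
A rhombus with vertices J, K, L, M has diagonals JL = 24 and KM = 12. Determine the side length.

Half-diagonals are 12 and 6. side = sqrt(12^2 + 6^2) = sqrt(180) = 6*sqrt(5)

6*sqrt(5)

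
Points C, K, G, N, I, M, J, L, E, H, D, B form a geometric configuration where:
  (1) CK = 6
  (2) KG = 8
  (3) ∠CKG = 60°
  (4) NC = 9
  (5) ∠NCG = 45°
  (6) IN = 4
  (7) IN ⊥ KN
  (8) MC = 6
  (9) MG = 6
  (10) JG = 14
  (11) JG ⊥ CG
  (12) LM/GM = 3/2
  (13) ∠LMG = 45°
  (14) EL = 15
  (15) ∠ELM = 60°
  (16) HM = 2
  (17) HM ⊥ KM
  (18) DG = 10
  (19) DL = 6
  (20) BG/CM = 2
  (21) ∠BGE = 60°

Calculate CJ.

Step 1: By the law of cosines on triangle CKG: CG² = 6² + 8² − 2·6·8·cos(60°) = 52, so CG = 2·√13.
Step 2: By the law of cosines on triangle CGJ: CJ² = (2·√13)² + 14² − 2·2·√13·14·cos(90°) = 248, so CJ = 2·√62.

Therefore, the length of CJ = 2·√62.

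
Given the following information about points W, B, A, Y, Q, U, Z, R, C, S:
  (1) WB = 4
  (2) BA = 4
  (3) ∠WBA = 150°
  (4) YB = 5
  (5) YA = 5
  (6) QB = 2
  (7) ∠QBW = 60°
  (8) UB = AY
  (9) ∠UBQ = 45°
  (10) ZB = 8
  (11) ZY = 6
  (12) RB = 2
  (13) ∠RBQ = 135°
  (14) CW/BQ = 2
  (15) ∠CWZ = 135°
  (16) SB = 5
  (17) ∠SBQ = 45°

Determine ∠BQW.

Step 1: By the law of cosines on triangle QBW: QW² = 2² + 4² − 2·2·4·cos(60°) = 12, so QW = 2·√3.
Step 2: By the inverse law of cosines on triangle BQW: cos(∠BQW) = (2² + (2·√3)² − 4²) / (2·2·2·√3) = 0/13.86 = 0, so ∠BQW = 90°.

Therefore, the measure of angle ∠BQW = 90°.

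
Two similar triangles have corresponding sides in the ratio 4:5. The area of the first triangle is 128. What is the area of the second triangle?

Area ratio = (4/5)^2 = 16/25. Area of the second triangle = 128 * 25/16 = 200.

200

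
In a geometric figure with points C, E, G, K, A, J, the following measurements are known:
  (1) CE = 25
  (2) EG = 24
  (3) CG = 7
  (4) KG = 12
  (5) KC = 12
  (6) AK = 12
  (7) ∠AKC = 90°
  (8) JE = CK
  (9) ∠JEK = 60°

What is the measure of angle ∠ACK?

Step 1: By the law of cosines on triangle CKA: CA² = 12² + 12² − 2·12·12·cos(90°) = 288, so CA = 12·√2.
Step 2: By the inverse law of cosines on triangle ACK: cos(∠ACK) = ((12·√2)² + 12² − 12²) / (2·12·√2·12) = 288/407.29 = 0.7071, so ∠ACK = 45°.

Therefore, the measure of angle ∠ACK = 45°.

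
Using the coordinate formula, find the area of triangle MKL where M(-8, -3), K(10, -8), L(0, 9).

Using the Shoelace formula for a triangle:
Area = (1/2)|x0(y1 - y2) + x1(y2 - y0) + x2(y0 - y1)|
Area = (1/2)|-8(-8 - 9) + 10(9 - -3) + 0(-3 - -8)|
Area = (1/2)|136 + 120 + 0|
Area = (1/2)|256|
Area = (1/2)(256)
Area = 128

128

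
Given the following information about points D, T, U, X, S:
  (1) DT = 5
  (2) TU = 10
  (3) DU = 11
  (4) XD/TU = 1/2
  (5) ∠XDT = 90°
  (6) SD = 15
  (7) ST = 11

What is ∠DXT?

From the given relations: XD = 1/2·TU = 1/2·10 = 5.
Step 1: By the law of cosines on triangle XDT: XT² = 5² + 5² − 2·5·5·cos(90°) = 50, so XT = 5·√2.
Step 2: By the inverse law of cosines on triangle DXT: cos(∠DXT) = (5² + (5·√2)² − 5²) / (2·5·5·√2) = 50/70.71 = 0.7071, so ∠DXT = 45°.

Therefore, the measure of angle ∠DXT = 45°.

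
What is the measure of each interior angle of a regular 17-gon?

Each interior angle of a regular n-gon is (n - 2) * 180 / n.
For n = 17: (17 - 2) * 180 / 17 = 2700/17 = 2700/17 degrees.

2700/17 degrees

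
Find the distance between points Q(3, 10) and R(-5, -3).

d = sqrt((-8)^2 + (-13)^2) = sqrt(233)

sqrt(233)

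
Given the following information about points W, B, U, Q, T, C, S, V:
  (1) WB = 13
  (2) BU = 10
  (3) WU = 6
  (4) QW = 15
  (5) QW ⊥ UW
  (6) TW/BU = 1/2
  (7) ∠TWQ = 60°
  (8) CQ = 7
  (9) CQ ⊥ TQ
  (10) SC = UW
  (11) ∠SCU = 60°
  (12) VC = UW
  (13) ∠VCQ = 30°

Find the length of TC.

From the given relations: TW = 1/2·BU = 1/2·10 = 5.
Step 1: By the law of cosines on triangle QWT: QT² = 15² + 5² − 2·15·5·cos(60°) = 175, so QT = 5·√7.
Step 2: By the law of cosines on triangle TQC: TC² = (5·√7)² + 7² − 2·5·√7·7·cos(90°) = 224, so TC = 4·√14.

Therefore, the length of TC = 4·√14.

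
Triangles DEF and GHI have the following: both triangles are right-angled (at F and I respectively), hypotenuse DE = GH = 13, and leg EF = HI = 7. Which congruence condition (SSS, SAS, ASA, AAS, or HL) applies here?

The given information matches HL: The hypotenuse and one leg of two right triangles are equal (Hypotenuse-Leg).

HL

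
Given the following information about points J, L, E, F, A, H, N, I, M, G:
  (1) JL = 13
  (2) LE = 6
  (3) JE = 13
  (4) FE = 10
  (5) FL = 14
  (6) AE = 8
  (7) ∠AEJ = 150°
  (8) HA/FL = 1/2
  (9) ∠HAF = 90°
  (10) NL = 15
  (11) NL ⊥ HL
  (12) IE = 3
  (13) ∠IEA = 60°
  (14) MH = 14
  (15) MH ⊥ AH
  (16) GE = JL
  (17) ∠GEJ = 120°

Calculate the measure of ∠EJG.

From the given relations: GE = JL = 13.
Step 1: By the law of cosines on triangle JEG: JG² = 13² + 13² − 2·13·13·cos(120°) = 507, so JG = 13·√3.
Step 2: By the inverse law of cosines on triangle EJG: cos(∠EJG) = (13² + (13·√3)² − 13²) / (2·13·13·√3) = 507/585.43 = 0.866, so ∠EJG = 30°.

Therefore, the measure of angle ∠EJG = 30°.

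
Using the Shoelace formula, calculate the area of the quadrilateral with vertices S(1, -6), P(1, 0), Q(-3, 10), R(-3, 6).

Using the Shoelace formula for a quadrilateral (vertices in order):
Area = (1/2)|sum of (x_i * y_(i+1) - x_(i+1) * y_i)|
Terms: (1*0 - 1*-6) = 6, (1*10 - -3*0) = 10, (-3*6 - -3*10) = 12, (-3*-6 - 1*6) = 12
Sum = 40
Area = (1/2)(40) = 20

20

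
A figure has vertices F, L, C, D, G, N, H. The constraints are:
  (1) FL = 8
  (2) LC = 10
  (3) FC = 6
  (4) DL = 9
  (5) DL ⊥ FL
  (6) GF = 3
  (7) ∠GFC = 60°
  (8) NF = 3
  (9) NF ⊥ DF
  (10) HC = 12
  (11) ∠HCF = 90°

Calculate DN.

Step 1: By the law of cosines on triangle FLD: FD² = 8² + 9² − 2·8·9·cos(90°) = 145, so FD = √145.
Step 2: By the law of cosines on triangle DFN: DN² = √145² + 3² − 2·√145·3·cos(90°) = 154, so DN = √154.

Therefore, the length of DN = √154.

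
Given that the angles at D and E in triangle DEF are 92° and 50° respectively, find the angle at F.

By the triangle angle sum property, the three interior angles of any triangle add up to 180°.
We know angle D = 92° and angle E = 50°, so their sum is 142°.
Therefore angle F = 180° - 142° = 38°.

38 degrees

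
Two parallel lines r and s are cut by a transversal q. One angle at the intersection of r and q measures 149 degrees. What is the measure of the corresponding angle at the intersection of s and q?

Corresponding angles are equal: 149 degrees.

149 degrees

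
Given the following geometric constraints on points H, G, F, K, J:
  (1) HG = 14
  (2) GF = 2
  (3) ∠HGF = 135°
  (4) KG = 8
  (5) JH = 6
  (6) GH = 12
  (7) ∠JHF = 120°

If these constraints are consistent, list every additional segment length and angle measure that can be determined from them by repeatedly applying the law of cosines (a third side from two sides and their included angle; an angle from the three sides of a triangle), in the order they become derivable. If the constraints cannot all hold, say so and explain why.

These constraints are not satisfiable: (1) HG = 14 and (6) GH = 12 assign two different lengths to the same segment. No planar figure meets all of them, so nothing further can be derived.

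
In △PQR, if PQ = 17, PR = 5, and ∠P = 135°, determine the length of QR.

When two sides and the included angle are known, the law of cosines gives the third side.
c^2 = a^2 + b^2 - 2ab cos(C) generalizes the Pythagorean theorem to non-right triangles.
Here: QR^2 = 289 + 25 - 170*(-sqrt(2)/2) = 85*sqrt(2) + 314
QR = sqrt(85*sqrt(2) + 314)

sqrt(85*sqrt(2) + 314)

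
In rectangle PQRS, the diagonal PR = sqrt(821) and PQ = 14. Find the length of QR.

b = sqrt(d^2 - a^2) = sqrt(821 - 196) = sqrt(625) = 25

25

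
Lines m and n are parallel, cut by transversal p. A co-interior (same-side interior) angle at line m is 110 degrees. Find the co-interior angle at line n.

Co-interior (same-side interior) angles are between the parallel lines on the same side of the transversal.
Unlike corresponding or alternate interior angles, they are supplementary rather than equal.
So the angle = 180 - 110 = 70 degrees.

70 degrees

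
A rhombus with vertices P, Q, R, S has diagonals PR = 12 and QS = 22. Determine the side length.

The diagonals of a rhombus bisect each other at right angles.
Half-diagonals: 12/2 = 6 and 22/2 = 11
side = sqrt(6^2 + 11^2)
side = sqrt(36 + 121)
side = sqrt(157)

sqrt(157)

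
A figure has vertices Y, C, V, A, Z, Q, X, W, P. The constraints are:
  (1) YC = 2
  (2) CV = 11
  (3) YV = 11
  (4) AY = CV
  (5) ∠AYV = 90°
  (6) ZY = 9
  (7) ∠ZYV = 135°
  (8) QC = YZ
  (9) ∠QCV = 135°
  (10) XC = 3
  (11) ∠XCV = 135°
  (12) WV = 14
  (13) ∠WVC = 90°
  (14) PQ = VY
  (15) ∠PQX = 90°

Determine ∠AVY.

From the given relations: AY = CV = 11.
Step 1: By the law of cosines on triangle VYA: VA² = 11² + 11² − 2·11·11·cos(90°) = 242, so VA = 11·√2.
Step 2: By the inverse law of cosines on triangle AVY: cos(∠AVY) = ((11·√2)² + 11² − 11²) / (2·11·√2·11) = 242/342.24 = 0.7071, so ∠AVY = 45°.

Therefore, the measure of angle ∠AVY = 45°.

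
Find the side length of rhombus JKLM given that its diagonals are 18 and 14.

The diagonals of a rhombus bisect each other at right angles.
Half-diagonals: 18/2 = 9 and 14/2 = 7
side = sqrt(9^2 + 7^2)
side = sqrt(81 + 49)
side = sqrt(130)

sqrt(130)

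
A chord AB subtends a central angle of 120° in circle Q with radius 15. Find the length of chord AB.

Drop a perpendicular from the center to the chord, bisecting both the chord and the central angle.
Each half-chord = r sin(θ/2) = 15 sin(60°).
The full chord = 2 × 15 × sin(60°) = 15*sqrt(3).

15*sqrt(3)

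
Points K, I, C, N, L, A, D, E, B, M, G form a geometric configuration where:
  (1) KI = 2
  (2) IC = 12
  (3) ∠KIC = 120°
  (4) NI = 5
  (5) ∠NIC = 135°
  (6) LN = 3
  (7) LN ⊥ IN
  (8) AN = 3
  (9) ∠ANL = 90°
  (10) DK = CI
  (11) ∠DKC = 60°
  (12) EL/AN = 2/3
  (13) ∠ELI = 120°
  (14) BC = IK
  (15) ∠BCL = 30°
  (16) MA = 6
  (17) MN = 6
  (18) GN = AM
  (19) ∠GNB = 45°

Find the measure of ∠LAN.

Step 1: By the law of cosines on triangle ANL: AL² = 3² + 3² − 2·3·3·cos(90°) = 18, so AL = 3·√2.
Step 2: By the inverse law of cosines on triangle LAN: cos(∠LAN) = ((3·√2)² + 3² − 3²) / (2·3·√2·3) = 18/25.46 = 0.7071, so ∠LAN = 45°.

Therefore, the measure of angle ∠LAN = 45°.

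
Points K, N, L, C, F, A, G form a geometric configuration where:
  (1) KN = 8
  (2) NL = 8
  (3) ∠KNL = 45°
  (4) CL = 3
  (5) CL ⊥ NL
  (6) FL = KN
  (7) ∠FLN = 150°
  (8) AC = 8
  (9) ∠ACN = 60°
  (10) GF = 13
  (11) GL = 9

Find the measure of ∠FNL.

From the given relations: FL = KN = 8.
Step 1: By the law of cosines on triangle NLF: NF² = 8² + 8² − 2·8·8·cos(150°) = 238.85, so NF ≈ 15.45.
Step 2: By the inverse law of cosines on triangle FNL: cos(∠FNL) = (15.45² + 8² − 8²) / (2·15.45·8) = 238.85/247.28 = 0.9659, so ∠FNL = 15°.

Therefore, the measure of angle ∠FNL = 15°.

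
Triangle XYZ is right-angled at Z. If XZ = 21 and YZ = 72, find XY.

By the Pythagorean theorem: XY^2 = XZ^2 + YZ^2
XY^2 = 21^2 + 72^2 = 441 + 5184 = 5625
XY = sqrt(5625) = 75

75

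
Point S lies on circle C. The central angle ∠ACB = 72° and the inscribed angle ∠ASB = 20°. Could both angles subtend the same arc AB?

By the inscribed angle theorem, the inscribed angle for a central angle of 72° should be 72° / 2 = 36°.
The given inscribed angle is 20°, which does not equal 36°.
Therefore, no, they do not correspond to the same arc.

No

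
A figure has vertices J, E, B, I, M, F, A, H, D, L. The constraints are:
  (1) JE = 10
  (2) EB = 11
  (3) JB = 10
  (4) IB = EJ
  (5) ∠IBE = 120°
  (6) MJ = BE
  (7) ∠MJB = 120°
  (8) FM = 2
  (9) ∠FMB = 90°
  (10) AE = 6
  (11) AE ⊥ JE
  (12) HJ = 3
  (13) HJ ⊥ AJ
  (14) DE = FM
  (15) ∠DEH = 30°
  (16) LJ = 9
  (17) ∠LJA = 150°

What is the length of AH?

Step 1: By the law of cosines on triangle JEA: JA² = 10² + 6² − 2·10·6·cos(90°) = 136, so JA = 2·√34.
Step 2: By the law of cosines on triangle AJH: AH² = (2·√34)² + 3² − 2·2·√34·3·cos(90°) = 145, so AH = √145.

Therefore, the length of AH = √145.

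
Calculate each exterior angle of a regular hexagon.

Each exterior angle of a regular n-gon is 360 / n.
For n = 6: 360 / 6 = 60 degrees.

60 degrees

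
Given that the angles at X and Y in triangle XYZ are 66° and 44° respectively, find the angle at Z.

By the triangle angle sum property, the three interior angles of any triangle add up to 180°.
We know angle X = 66° and angle Y = 44°, so their sum is 110°.
Therefore angle Z = 180° - 110° = 70°.

70 degrees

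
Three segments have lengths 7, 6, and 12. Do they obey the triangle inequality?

Sort the sides: 6, 7, 12.
It suffices to check that the sum of the two smallest exceeds the largest:
6 + 7 = 13 > 12. ✓
Yes, a valid triangle can be formed.

Yes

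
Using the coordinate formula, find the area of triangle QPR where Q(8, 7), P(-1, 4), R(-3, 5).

Shoelace: Area = (1/2)|8(4-5) + -1(5-7) + -3(7-4)| = (1/2)(15) = 15/2

15/2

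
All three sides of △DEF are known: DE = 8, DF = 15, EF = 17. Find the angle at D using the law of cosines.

cos(D) = (8² + 15² - (17)²) / (2 × 8 × 15) = 0, so D = arccos(0) = 90°.

90°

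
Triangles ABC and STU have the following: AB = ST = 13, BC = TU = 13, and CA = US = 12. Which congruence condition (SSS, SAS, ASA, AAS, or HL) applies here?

The given information provides:
AB = ST = 13, BC = TU = 13, and CA = US = 12
This matches the SSS congruence theorem.
All three pairs of corresponding sides are equal (Side-Side-Side).

SSS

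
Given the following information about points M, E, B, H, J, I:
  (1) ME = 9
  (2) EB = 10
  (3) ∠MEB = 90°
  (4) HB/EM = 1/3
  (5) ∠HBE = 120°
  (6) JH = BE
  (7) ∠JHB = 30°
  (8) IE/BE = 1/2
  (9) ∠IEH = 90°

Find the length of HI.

From the given relations: HB = 1/3·EM = 1/3·9 = 3; IE = 1/2·BE = 1/2·10 = 5.
Step 1: By the law of cosines on triangle EBH: EH² = 10² + 3² − 2·10·3·cos(120°) = 139, so EH = √139.
Step 2: By the law of cosines on triangle HEI: HI² = √139² + 5² − 2·√139·5·cos(90°) = 164, so HI = 2·√41.

Therefore, the length of HI = 2·√41.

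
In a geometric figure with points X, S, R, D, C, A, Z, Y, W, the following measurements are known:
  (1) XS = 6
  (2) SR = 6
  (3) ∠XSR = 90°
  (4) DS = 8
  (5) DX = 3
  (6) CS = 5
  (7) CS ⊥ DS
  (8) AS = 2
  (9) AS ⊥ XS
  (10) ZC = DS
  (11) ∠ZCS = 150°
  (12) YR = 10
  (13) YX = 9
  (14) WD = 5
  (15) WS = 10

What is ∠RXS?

Step 1: By the law of cosines on triangle XSR: XR² = 6² + 6² − 2·6·6·cos(90°) = 72, so XR = 6·√2.
Step 2: By the inverse law of cosines on triangle RXS: cos(∠RXS) = ((6·√2)² + 6² − 6²) / (2·6·√2·6) = 72/101.82 = 0.7071, so ∠RXS = 45°.

Therefore, the measure of angle ∠RXS = 45°.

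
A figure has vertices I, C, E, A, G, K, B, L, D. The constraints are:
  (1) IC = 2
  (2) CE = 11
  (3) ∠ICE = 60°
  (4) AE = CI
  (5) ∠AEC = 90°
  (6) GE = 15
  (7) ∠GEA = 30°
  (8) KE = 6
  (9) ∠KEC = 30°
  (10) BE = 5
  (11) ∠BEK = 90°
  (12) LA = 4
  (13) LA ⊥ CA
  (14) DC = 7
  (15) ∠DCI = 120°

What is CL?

From the given relations: AE = CI = 2.
Step 1: By the law of cosines on triangle CEA: CA² = 11² + 2² − 2·11·2·cos(90°) = 125, so CA = 5·√5.
Step 2: By the law of cosines on triangle CAL: CL² = (5·√5)² + 4² − 2·5·√5·4·cos(90°) = 141, so CL = √141.

Therefore, the length of CL = √141.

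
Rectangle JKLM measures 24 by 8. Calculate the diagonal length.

A rectangle's diagonal splits it into two right triangles, with the diagonal as the hypotenuse.
By the Pythagorean theorem, d^2 = 24^2 + 8^2 = 640.
Therefore d = sqrt(640) = 8*sqrt(10).

8*sqrt(10)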